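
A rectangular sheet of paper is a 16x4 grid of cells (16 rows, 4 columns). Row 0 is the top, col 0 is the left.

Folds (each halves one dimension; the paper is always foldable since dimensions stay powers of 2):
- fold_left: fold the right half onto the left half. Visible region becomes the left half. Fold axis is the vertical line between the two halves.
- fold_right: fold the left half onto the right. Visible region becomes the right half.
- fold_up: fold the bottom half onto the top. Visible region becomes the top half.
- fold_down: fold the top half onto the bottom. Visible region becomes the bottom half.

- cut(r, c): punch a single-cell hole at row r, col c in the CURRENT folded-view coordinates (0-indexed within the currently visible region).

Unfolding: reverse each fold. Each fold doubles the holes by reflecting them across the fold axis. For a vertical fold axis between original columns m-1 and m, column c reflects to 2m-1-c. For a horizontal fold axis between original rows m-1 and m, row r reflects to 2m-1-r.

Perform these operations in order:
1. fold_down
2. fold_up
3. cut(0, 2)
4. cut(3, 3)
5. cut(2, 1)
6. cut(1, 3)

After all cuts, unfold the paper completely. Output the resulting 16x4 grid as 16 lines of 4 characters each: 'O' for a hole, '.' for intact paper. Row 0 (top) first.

Op 1 fold_down: fold axis h@8; visible region now rows[8,16) x cols[0,4) = 8x4
Op 2 fold_up: fold axis h@12; visible region now rows[8,12) x cols[0,4) = 4x4
Op 3 cut(0, 2): punch at orig (8,2); cuts so far [(8, 2)]; region rows[8,12) x cols[0,4) = 4x4
Op 4 cut(3, 3): punch at orig (11,3); cuts so far [(8, 2), (11, 3)]; region rows[8,12) x cols[0,4) = 4x4
Op 5 cut(2, 1): punch at orig (10,1); cuts so far [(8, 2), (10, 1), (11, 3)]; region rows[8,12) x cols[0,4) = 4x4
Op 6 cut(1, 3): punch at orig (9,3); cuts so far [(8, 2), (9, 3), (10, 1), (11, 3)]; region rows[8,12) x cols[0,4) = 4x4
Unfold 1 (reflect across h@12): 8 holes -> [(8, 2), (9, 3), (10, 1), (11, 3), (12, 3), (13, 1), (14, 3), (15, 2)]
Unfold 2 (reflect across h@8): 16 holes -> [(0, 2), (1, 3), (2, 1), (3, 3), (4, 3), (5, 1), (6, 3), (7, 2), (8, 2), (9, 3), (10, 1), (11, 3), (12, 3), (13, 1), (14, 3), (15, 2)]

Answer: ..O.
...O
.O..
...O
...O
.O..
...O
..O.
..O.
...O
.O..
...O
...O
.O..
...O
..O.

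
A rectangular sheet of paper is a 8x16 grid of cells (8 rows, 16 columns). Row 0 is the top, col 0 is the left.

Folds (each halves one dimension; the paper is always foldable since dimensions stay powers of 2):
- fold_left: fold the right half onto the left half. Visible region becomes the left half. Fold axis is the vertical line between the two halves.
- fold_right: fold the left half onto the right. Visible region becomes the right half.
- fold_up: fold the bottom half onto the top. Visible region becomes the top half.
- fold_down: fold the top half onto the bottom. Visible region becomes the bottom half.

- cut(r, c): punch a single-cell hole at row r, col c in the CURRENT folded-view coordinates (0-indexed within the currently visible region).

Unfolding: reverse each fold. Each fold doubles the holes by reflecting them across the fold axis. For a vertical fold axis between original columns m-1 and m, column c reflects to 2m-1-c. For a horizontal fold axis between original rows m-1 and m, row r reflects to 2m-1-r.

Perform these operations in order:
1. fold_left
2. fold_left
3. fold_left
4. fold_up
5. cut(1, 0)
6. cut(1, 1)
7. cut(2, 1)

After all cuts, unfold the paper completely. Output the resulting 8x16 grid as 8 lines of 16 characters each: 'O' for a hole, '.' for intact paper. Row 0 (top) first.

Answer: ................
OOOOOOOOOOOOOOOO
.OO..OO..OO..OO.
................
................
.OO..OO..OO..OO.
OOOOOOOOOOOOOOOO
................

Derivation:
Op 1 fold_left: fold axis v@8; visible region now rows[0,8) x cols[0,8) = 8x8
Op 2 fold_left: fold axis v@4; visible region now rows[0,8) x cols[0,4) = 8x4
Op 3 fold_left: fold axis v@2; visible region now rows[0,8) x cols[0,2) = 8x2
Op 4 fold_up: fold axis h@4; visible region now rows[0,4) x cols[0,2) = 4x2
Op 5 cut(1, 0): punch at orig (1,0); cuts so far [(1, 0)]; region rows[0,4) x cols[0,2) = 4x2
Op 6 cut(1, 1): punch at orig (1,1); cuts so far [(1, 0), (1, 1)]; region rows[0,4) x cols[0,2) = 4x2
Op 7 cut(2, 1): punch at orig (2,1); cuts so far [(1, 0), (1, 1), (2, 1)]; region rows[0,4) x cols[0,2) = 4x2
Unfold 1 (reflect across h@4): 6 holes -> [(1, 0), (1, 1), (2, 1), (5, 1), (6, 0), (6, 1)]
Unfold 2 (reflect across v@2): 12 holes -> [(1, 0), (1, 1), (1, 2), (1, 3), (2, 1), (2, 2), (5, 1), (5, 2), (6, 0), (6, 1), (6, 2), (6, 3)]
Unfold 3 (reflect across v@4): 24 holes -> [(1, 0), (1, 1), (1, 2), (1, 3), (1, 4), (1, 5), (1, 6), (1, 7), (2, 1), (2, 2), (2, 5), (2, 6), (5, 1), (5, 2), (5, 5), (5, 6), (6, 0), (6, 1), (6, 2), (6, 3), (6, 4), (6, 5), (6, 6), (6, 7)]
Unfold 4 (reflect across v@8): 48 holes -> [(1, 0), (1, 1), (1, 2), (1, 3), (1, 4), (1, 5), (1, 6), (1, 7), (1, 8), (1, 9), (1, 10), (1, 11), (1, 12), (1, 13), (1, 14), (1, 15), (2, 1), (2, 2), (2, 5), (2, 6), (2, 9), (2, 10), (2, 13), (2, 14), (5, 1), (5, 2), (5, 5), (5, 6), (5, 9), (5, 10), (5, 13), (5, 14), (6, 0), (6, 1), (6, 2), (6, 3), (6, 4), (6, 5), (6, 6), (6, 7), (6, 8), (6, 9), (6, 10), (6, 11), (6, 12), (6, 13), (6, 14), (6, 15)]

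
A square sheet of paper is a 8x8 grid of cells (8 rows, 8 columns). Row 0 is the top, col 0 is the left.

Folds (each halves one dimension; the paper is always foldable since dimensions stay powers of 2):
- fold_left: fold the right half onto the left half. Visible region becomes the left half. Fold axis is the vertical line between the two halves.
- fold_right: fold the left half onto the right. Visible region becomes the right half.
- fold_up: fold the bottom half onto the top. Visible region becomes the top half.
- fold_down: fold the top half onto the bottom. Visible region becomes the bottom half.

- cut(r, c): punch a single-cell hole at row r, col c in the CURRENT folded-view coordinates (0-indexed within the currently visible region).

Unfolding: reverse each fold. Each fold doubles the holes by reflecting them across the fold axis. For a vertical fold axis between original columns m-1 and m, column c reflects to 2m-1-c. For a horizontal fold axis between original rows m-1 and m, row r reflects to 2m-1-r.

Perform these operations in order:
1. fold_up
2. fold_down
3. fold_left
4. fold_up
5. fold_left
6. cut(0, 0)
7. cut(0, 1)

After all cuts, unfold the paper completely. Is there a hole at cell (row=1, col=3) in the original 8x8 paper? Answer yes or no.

Answer: yes

Derivation:
Op 1 fold_up: fold axis h@4; visible region now rows[0,4) x cols[0,8) = 4x8
Op 2 fold_down: fold axis h@2; visible region now rows[2,4) x cols[0,8) = 2x8
Op 3 fold_left: fold axis v@4; visible region now rows[2,4) x cols[0,4) = 2x4
Op 4 fold_up: fold axis h@3; visible region now rows[2,3) x cols[0,4) = 1x4
Op 5 fold_left: fold axis v@2; visible region now rows[2,3) x cols[0,2) = 1x2
Op 6 cut(0, 0): punch at orig (2,0); cuts so far [(2, 0)]; region rows[2,3) x cols[0,2) = 1x2
Op 7 cut(0, 1): punch at orig (2,1); cuts so far [(2, 0), (2, 1)]; region rows[2,3) x cols[0,2) = 1x2
Unfold 1 (reflect across v@2): 4 holes -> [(2, 0), (2, 1), (2, 2), (2, 3)]
Unfold 2 (reflect across h@3): 8 holes -> [(2, 0), (2, 1), (2, 2), (2, 3), (3, 0), (3, 1), (3, 2), (3, 3)]
Unfold 3 (reflect across v@4): 16 holes -> [(2, 0), (2, 1), (2, 2), (2, 3), (2, 4), (2, 5), (2, 6), (2, 7), (3, 0), (3, 1), (3, 2), (3, 3), (3, 4), (3, 5), (3, 6), (3, 7)]
Unfold 4 (reflect across h@2): 32 holes -> [(0, 0), (0, 1), (0, 2), (0, 3), (0, 4), (0, 5), (0, 6), (0, 7), (1, 0), (1, 1), (1, 2), (1, 3), (1, 4), (1, 5), (1, 6), (1, 7), (2, 0), (2, 1), (2, 2), (2, 3), (2, 4), (2, 5), (2, 6), (2, 7), (3, 0), (3, 1), (3, 2), (3, 3), (3, 4), (3, 5), (3, 6), (3, 7)]
Unfold 5 (reflect across h@4): 64 holes -> [(0, 0), (0, 1), (0, 2), (0, 3), (0, 4), (0, 5), (0, 6), (0, 7), (1, 0), (1, 1), (1, 2), (1, 3), (1, 4), (1, 5), (1, 6), (1, 7), (2, 0), (2, 1), (2, 2), (2, 3), (2, 4), (2, 5), (2, 6), (2, 7), (3, 0), (3, 1), (3, 2), (3, 3), (3, 4), (3, 5), (3, 6), (3, 7), (4, 0), (4, 1), (4, 2), (4, 3), (4, 4), (4, 5), (4, 6), (4, 7), (5, 0), (5, 1), (5, 2), (5, 3), (5, 4), (5, 5), (5, 6), (5, 7), (6, 0), (6, 1), (6, 2), (6, 3), (6, 4), (6, 5), (6, 6), (6, 7), (7, 0), (7, 1), (7, 2), (7, 3), (7, 4), (7, 5), (7, 6), (7, 7)]
Holes: [(0, 0), (0, 1), (0, 2), (0, 3), (0, 4), (0, 5), (0, 6), (0, 7), (1, 0), (1, 1), (1, 2), (1, 3), (1, 4), (1, 5), (1, 6), (1, 7), (2, 0), (2, 1), (2, 2), (2, 3), (2, 4), (2, 5), (2, 6), (2, 7), (3, 0), (3, 1), (3, 2), (3, 3), (3, 4), (3, 5), (3, 6), (3, 7), (4, 0), (4, 1), (4, 2), (4, 3), (4, 4), (4, 5), (4, 6), (4, 7), (5, 0), (5, 1), (5, 2), (5, 3), (5, 4), (5, 5), (5, 6), (5, 7), (6, 0), (6, 1), (6, 2), (6, 3), (6, 4), (6, 5), (6, 6), (6, 7), (7, 0), (7, 1), (7, 2), (7, 3), (7, 4), (7, 5), (7, 6), (7, 7)]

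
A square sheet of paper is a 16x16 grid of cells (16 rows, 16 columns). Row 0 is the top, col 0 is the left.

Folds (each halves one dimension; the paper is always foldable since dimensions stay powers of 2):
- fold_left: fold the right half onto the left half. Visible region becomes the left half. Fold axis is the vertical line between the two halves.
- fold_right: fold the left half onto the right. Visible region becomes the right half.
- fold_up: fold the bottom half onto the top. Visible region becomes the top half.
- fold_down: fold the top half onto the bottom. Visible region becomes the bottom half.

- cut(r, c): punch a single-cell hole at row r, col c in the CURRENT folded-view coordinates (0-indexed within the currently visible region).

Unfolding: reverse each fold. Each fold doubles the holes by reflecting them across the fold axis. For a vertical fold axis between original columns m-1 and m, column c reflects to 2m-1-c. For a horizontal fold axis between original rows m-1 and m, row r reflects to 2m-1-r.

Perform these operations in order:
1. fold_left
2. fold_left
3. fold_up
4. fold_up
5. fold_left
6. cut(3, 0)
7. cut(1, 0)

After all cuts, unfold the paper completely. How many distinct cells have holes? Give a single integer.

Answer: 64

Derivation:
Op 1 fold_left: fold axis v@8; visible region now rows[0,16) x cols[0,8) = 16x8
Op 2 fold_left: fold axis v@4; visible region now rows[0,16) x cols[0,4) = 16x4
Op 3 fold_up: fold axis h@8; visible region now rows[0,8) x cols[0,4) = 8x4
Op 4 fold_up: fold axis h@4; visible region now rows[0,4) x cols[0,4) = 4x4
Op 5 fold_left: fold axis v@2; visible region now rows[0,4) x cols[0,2) = 4x2
Op 6 cut(3, 0): punch at orig (3,0); cuts so far [(3, 0)]; region rows[0,4) x cols[0,2) = 4x2
Op 7 cut(1, 0): punch at orig (1,0); cuts so far [(1, 0), (3, 0)]; region rows[0,4) x cols[0,2) = 4x2
Unfold 1 (reflect across v@2): 4 holes -> [(1, 0), (1, 3), (3, 0), (3, 3)]
Unfold 2 (reflect across h@4): 8 holes -> [(1, 0), (1, 3), (3, 0), (3, 3), (4, 0), (4, 3), (6, 0), (6, 3)]
Unfold 3 (reflect across h@8): 16 holes -> [(1, 0), (1, 3), (3, 0), (3, 3), (4, 0), (4, 3), (6, 0), (6, 3), (9, 0), (9, 3), (11, 0), (11, 3), (12, 0), (12, 3), (14, 0), (14, 3)]
Unfold 4 (reflect across v@4): 32 holes -> [(1, 0), (1, 3), (1, 4), (1, 7), (3, 0), (3, 3), (3, 4), (3, 7), (4, 0), (4, 3), (4, 4), (4, 7), (6, 0), (6, 3), (6, 4), (6, 7), (9, 0), (9, 3), (9, 4), (9, 7), (11, 0), (11, 3), (11, 4), (11, 7), (12, 0), (12, 3), (12, 4), (12, 7), (14, 0), (14, 3), (14, 4), (14, 7)]
Unfold 5 (reflect across v@8): 64 holes -> [(1, 0), (1, 3), (1, 4), (1, 7), (1, 8), (1, 11), (1, 12), (1, 15), (3, 0), (3, 3), (3, 4), (3, 7), (3, 8), (3, 11), (3, 12), (3, 15), (4, 0), (4, 3), (4, 4), (4, 7), (4, 8), (4, 11), (4, 12), (4, 15), (6, 0), (6, 3), (6, 4), (6, 7), (6, 8), (6, 11), (6, 12), (6, 15), (9, 0), (9, 3), (9, 4), (9, 7), (9, 8), (9, 11), (9, 12), (9, 15), (11, 0), (11, 3), (11, 4), (11, 7), (11, 8), (11, 11), (11, 12), (11, 15), (12, 0), (12, 3), (12, 4), (12, 7), (12, 8), (12, 11), (12, 12), (12, 15), (14, 0), (14, 3), (14, 4), (14, 7), (14, 8), (14, 11), (14, 12), (14, 15)]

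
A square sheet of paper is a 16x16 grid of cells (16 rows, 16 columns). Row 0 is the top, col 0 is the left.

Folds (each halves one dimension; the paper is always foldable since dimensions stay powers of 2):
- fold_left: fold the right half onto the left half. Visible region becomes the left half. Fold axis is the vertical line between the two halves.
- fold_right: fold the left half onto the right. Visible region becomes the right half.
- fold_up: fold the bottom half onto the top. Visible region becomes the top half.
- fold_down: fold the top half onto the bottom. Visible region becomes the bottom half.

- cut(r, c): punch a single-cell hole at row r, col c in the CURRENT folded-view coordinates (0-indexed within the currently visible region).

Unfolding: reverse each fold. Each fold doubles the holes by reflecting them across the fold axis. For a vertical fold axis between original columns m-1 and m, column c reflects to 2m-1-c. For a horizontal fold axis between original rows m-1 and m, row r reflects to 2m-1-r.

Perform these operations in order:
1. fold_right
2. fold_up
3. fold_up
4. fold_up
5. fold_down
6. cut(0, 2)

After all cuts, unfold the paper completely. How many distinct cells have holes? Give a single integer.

Op 1 fold_right: fold axis v@8; visible region now rows[0,16) x cols[8,16) = 16x8
Op 2 fold_up: fold axis h@8; visible region now rows[0,8) x cols[8,16) = 8x8
Op 3 fold_up: fold axis h@4; visible region now rows[0,4) x cols[8,16) = 4x8
Op 4 fold_up: fold axis h@2; visible region now rows[0,2) x cols[8,16) = 2x8
Op 5 fold_down: fold axis h@1; visible region now rows[1,2) x cols[8,16) = 1x8
Op 6 cut(0, 2): punch at orig (1,10); cuts so far [(1, 10)]; region rows[1,2) x cols[8,16) = 1x8
Unfold 1 (reflect across h@1): 2 holes -> [(0, 10), (1, 10)]
Unfold 2 (reflect across h@2): 4 holes -> [(0, 10), (1, 10), (2, 10), (3, 10)]
Unfold 3 (reflect across h@4): 8 holes -> [(0, 10), (1, 10), (2, 10), (3, 10), (4, 10), (5, 10), (6, 10), (7, 10)]
Unfold 4 (reflect across h@8): 16 holes -> [(0, 10), (1, 10), (2, 10), (3, 10), (4, 10), (5, 10), (6, 10), (7, 10), (8, 10), (9, 10), (10, 10), (11, 10), (12, 10), (13, 10), (14, 10), (15, 10)]
Unfold 5 (reflect across v@8): 32 holes -> [(0, 5), (0, 10), (1, 5), (1, 10), (2, 5), (2, 10), (3, 5), (3, 10), (4, 5), (4, 10), (5, 5), (5, 10), (6, 5), (6, 10), (7, 5), (7, 10), (8, 5), (8, 10), (9, 5), (9, 10), (10, 5), (10, 10), (11, 5), (11, 10), (12, 5), (12, 10), (13, 5), (13, 10), (14, 5), (14, 10), (15, 5), (15, 10)]

Answer: 32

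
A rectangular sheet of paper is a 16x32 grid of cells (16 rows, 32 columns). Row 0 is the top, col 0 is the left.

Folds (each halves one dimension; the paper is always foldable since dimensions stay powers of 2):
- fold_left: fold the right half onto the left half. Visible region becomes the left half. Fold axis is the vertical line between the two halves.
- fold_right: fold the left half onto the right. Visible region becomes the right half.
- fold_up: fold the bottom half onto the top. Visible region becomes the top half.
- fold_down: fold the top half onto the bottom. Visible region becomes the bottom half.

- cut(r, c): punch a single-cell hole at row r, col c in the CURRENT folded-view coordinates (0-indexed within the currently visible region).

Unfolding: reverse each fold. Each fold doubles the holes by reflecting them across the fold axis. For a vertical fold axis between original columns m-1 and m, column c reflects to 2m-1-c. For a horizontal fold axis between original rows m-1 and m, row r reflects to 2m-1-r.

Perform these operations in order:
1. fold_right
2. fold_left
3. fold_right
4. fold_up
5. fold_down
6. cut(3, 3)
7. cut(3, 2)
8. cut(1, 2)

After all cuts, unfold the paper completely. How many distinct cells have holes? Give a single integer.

Answer: 96

Derivation:
Op 1 fold_right: fold axis v@16; visible region now rows[0,16) x cols[16,32) = 16x16
Op 2 fold_left: fold axis v@24; visible region now rows[0,16) x cols[16,24) = 16x8
Op 3 fold_right: fold axis v@20; visible region now rows[0,16) x cols[20,24) = 16x4
Op 4 fold_up: fold axis h@8; visible region now rows[0,8) x cols[20,24) = 8x4
Op 5 fold_down: fold axis h@4; visible region now rows[4,8) x cols[20,24) = 4x4
Op 6 cut(3, 3): punch at orig (7,23); cuts so far [(7, 23)]; region rows[4,8) x cols[20,24) = 4x4
Op 7 cut(3, 2): punch at orig (7,22); cuts so far [(7, 22), (7, 23)]; region rows[4,8) x cols[20,24) = 4x4
Op 8 cut(1, 2): punch at orig (5,22); cuts so far [(5, 22), (7, 22), (7, 23)]; region rows[4,8) x cols[20,24) = 4x4
Unfold 1 (reflect across h@4): 6 holes -> [(0, 22), (0, 23), (2, 22), (5, 22), (7, 22), (7, 23)]
Unfold 2 (reflect across h@8): 12 holes -> [(0, 22), (0, 23), (2, 22), (5, 22), (7, 22), (7, 23), (8, 22), (8, 23), (10, 22), (13, 22), (15, 22), (15, 23)]
Unfold 3 (reflect across v@20): 24 holes -> [(0, 16), (0, 17), (0, 22), (0, 23), (2, 17), (2, 22), (5, 17), (5, 22), (7, 16), (7, 17), (7, 22), (7, 23), (8, 16), (8, 17), (8, 22), (8, 23), (10, 17), (10, 22), (13, 17), (13, 22), (15, 16), (15, 17), (15, 22), (15, 23)]
Unfold 4 (reflect across v@24): 48 holes -> [(0, 16), (0, 17), (0, 22), (0, 23), (0, 24), (0, 25), (0, 30), (0, 31), (2, 17), (2, 22), (2, 25), (2, 30), (5, 17), (5, 22), (5, 25), (5, 30), (7, 16), (7, 17), (7, 22), (7, 23), (7, 24), (7, 25), (7, 30), (7, 31), (8, 16), (8, 17), (8, 22), (8, 23), (8, 24), (8, 25), (8, 30), (8, 31), (10, 17), (10, 22), (10, 25), (10, 30), (13, 17), (13, 22), (13, 25), (13, 30), (15, 16), (15, 17), (15, 22), (15, 23), (15, 24), (15, 25), (15, 30), (15, 31)]
Unfold 5 (reflect across v@16): 96 holes -> [(0, 0), (0, 1), (0, 6), (0, 7), (0, 8), (0, 9), (0, 14), (0, 15), (0, 16), (0, 17), (0, 22), (0, 23), (0, 24), (0, 25), (0, 30), (0, 31), (2, 1), (2, 6), (2, 9), (2, 14), (2, 17), (2, 22), (2, 25), (2, 30), (5, 1), (5, 6), (5, 9), (5, 14), (5, 17), (5, 22), (5, 25), (5, 30), (7, 0), (7, 1), (7, 6), (7, 7), (7, 8), (7, 9), (7, 14), (7, 15), (7, 16), (7, 17), (7, 22), (7, 23), (7, 24), (7, 25), (7, 30), (7, 31), (8, 0), (8, 1), (8, 6), (8, 7), (8, 8), (8, 9), (8, 14), (8, 15), (8, 16), (8, 17), (8, 22), (8, 23), (8, 24), (8, 25), (8, 30), (8, 31), (10, 1), (10, 6), (10, 9), (10, 14), (10, 17), (10, 22), (10, 25), (10, 30), (13, 1), (13, 6), (13, 9), (13, 14), (13, 17), (13, 22), (13, 25), (13, 30), (15, 0), (15, 1), (15, 6), (15, 7), (15, 8), (15, 9), (15, 14), (15, 15), (15, 16), (15, 17), (15, 22), (15, 23), (15, 24), (15, 25), (15, 30), (15, 31)]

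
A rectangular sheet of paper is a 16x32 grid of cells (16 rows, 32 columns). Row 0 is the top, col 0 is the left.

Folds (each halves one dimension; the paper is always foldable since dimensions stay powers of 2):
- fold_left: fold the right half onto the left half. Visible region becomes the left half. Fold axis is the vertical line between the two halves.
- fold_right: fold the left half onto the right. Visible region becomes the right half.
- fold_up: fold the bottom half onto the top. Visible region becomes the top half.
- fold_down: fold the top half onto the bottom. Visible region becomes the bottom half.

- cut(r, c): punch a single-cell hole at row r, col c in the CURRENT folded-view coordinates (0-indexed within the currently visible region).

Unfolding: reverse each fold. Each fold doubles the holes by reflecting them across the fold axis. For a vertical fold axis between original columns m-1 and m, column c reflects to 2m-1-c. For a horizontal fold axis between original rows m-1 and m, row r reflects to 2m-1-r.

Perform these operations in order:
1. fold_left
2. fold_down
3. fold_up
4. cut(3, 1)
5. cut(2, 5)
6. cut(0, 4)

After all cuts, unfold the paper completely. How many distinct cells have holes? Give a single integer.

Answer: 24

Derivation:
Op 1 fold_left: fold axis v@16; visible region now rows[0,16) x cols[0,16) = 16x16
Op 2 fold_down: fold axis h@8; visible region now rows[8,16) x cols[0,16) = 8x16
Op 3 fold_up: fold axis h@12; visible region now rows[8,12) x cols[0,16) = 4x16
Op 4 cut(3, 1): punch at orig (11,1); cuts so far [(11, 1)]; region rows[8,12) x cols[0,16) = 4x16
Op 5 cut(2, 5): punch at orig (10,5); cuts so far [(10, 5), (11, 1)]; region rows[8,12) x cols[0,16) = 4x16
Op 6 cut(0, 4): punch at orig (8,4); cuts so far [(8, 4), (10, 5), (11, 1)]; region rows[8,12) x cols[0,16) = 4x16
Unfold 1 (reflect across h@12): 6 holes -> [(8, 4), (10, 5), (11, 1), (12, 1), (13, 5), (15, 4)]
Unfold 2 (reflect across h@8): 12 holes -> [(0, 4), (2, 5), (3, 1), (4, 1), (5, 5), (7, 4), (8, 4), (10, 5), (11, 1), (12, 1), (13, 5), (15, 4)]
Unfold 3 (reflect across v@16): 24 holes -> [(0, 4), (0, 27), (2, 5), (2, 26), (3, 1), (3, 30), (4, 1), (4, 30), (5, 5), (5, 26), (7, 4), (7, 27), (8, 4), (8, 27), (10, 5), (10, 26), (11, 1), (11, 30), (12, 1), (12, 30), (13, 5), (13, 26), (15, 4), (15, 27)]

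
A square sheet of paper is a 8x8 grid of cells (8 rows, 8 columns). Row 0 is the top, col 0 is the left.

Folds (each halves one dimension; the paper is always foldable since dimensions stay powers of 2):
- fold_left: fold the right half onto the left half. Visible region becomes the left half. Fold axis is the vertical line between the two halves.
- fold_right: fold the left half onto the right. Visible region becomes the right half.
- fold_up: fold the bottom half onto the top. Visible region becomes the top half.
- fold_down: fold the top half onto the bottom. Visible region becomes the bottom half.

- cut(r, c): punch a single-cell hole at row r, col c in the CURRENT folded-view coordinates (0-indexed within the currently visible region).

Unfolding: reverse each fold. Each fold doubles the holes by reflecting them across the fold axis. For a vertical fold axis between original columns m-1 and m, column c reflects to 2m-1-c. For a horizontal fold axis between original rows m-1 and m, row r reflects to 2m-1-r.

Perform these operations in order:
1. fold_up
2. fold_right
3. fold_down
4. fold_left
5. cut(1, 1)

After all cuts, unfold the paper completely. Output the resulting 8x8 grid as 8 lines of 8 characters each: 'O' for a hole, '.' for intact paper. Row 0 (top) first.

Op 1 fold_up: fold axis h@4; visible region now rows[0,4) x cols[0,8) = 4x8
Op 2 fold_right: fold axis v@4; visible region now rows[0,4) x cols[4,8) = 4x4
Op 3 fold_down: fold axis h@2; visible region now rows[2,4) x cols[4,8) = 2x4
Op 4 fold_left: fold axis v@6; visible region now rows[2,4) x cols[4,6) = 2x2
Op 5 cut(1, 1): punch at orig (3,5); cuts so far [(3, 5)]; region rows[2,4) x cols[4,6) = 2x2
Unfold 1 (reflect across v@6): 2 holes -> [(3, 5), (3, 6)]
Unfold 2 (reflect across h@2): 4 holes -> [(0, 5), (0, 6), (3, 5), (3, 6)]
Unfold 3 (reflect across v@4): 8 holes -> [(0, 1), (0, 2), (0, 5), (0, 6), (3, 1), (3, 2), (3, 5), (3, 6)]
Unfold 4 (reflect across h@4): 16 holes -> [(0, 1), (0, 2), (0, 5), (0, 6), (3, 1), (3, 2), (3, 5), (3, 6), (4, 1), (4, 2), (4, 5), (4, 6), (7, 1), (7, 2), (7, 5), (7, 6)]

Answer: .OO..OO.
........
........
.OO..OO.
.OO..OO.
........
........
.OO..OO.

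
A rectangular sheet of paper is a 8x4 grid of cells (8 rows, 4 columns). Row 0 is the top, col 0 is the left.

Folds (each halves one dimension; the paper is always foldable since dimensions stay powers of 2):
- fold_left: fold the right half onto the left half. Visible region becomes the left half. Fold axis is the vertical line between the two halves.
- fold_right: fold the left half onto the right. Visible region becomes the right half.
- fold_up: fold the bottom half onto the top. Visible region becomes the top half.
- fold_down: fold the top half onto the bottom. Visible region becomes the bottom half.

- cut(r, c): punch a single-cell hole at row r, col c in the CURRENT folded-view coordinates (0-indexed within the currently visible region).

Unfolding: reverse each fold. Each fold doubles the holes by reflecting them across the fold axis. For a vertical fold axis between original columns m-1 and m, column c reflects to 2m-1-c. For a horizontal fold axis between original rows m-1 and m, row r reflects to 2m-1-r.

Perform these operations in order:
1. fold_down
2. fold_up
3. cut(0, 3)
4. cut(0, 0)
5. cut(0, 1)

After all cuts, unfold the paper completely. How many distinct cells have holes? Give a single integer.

Op 1 fold_down: fold axis h@4; visible region now rows[4,8) x cols[0,4) = 4x4
Op 2 fold_up: fold axis h@6; visible region now rows[4,6) x cols[0,4) = 2x4
Op 3 cut(0, 3): punch at orig (4,3); cuts so far [(4, 3)]; region rows[4,6) x cols[0,4) = 2x4
Op 4 cut(0, 0): punch at orig (4,0); cuts so far [(4, 0), (4, 3)]; region rows[4,6) x cols[0,4) = 2x4
Op 5 cut(0, 1): punch at orig (4,1); cuts so far [(4, 0), (4, 1), (4, 3)]; region rows[4,6) x cols[0,4) = 2x4
Unfold 1 (reflect across h@6): 6 holes -> [(4, 0), (4, 1), (4, 3), (7, 0), (7, 1), (7, 3)]
Unfold 2 (reflect across h@4): 12 holes -> [(0, 0), (0, 1), (0, 3), (3, 0), (3, 1), (3, 3), (4, 0), (4, 1), (4, 3), (7, 0), (7, 1), (7, 3)]

Answer: 12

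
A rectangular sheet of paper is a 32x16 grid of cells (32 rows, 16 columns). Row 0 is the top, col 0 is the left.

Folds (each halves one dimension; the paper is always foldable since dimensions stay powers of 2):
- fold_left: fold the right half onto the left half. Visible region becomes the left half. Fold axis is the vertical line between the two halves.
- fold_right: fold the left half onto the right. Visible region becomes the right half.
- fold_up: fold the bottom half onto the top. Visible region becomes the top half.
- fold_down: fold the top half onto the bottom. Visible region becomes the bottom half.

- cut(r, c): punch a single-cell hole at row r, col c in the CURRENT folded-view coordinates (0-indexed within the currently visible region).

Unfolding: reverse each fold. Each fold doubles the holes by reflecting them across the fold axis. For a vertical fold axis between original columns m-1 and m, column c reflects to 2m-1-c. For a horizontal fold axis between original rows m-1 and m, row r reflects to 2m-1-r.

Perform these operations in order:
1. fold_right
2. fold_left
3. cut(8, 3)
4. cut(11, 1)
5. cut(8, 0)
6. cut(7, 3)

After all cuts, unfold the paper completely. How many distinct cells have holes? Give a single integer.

Answer: 16

Derivation:
Op 1 fold_right: fold axis v@8; visible region now rows[0,32) x cols[8,16) = 32x8
Op 2 fold_left: fold axis v@12; visible region now rows[0,32) x cols[8,12) = 32x4
Op 3 cut(8, 3): punch at orig (8,11); cuts so far [(8, 11)]; region rows[0,32) x cols[8,12) = 32x4
Op 4 cut(11, 1): punch at orig (11,9); cuts so far [(8, 11), (11, 9)]; region rows[0,32) x cols[8,12) = 32x4
Op 5 cut(8, 0): punch at orig (8,8); cuts so far [(8, 8), (8, 11), (11, 9)]; region rows[0,32) x cols[8,12) = 32x4
Op 6 cut(7, 3): punch at orig (7,11); cuts so far [(7, 11), (8, 8), (8, 11), (11, 9)]; region rows[0,32) x cols[8,12) = 32x4
Unfold 1 (reflect across v@12): 8 holes -> [(7, 11), (7, 12), (8, 8), (8, 11), (8, 12), (8, 15), (11, 9), (11, 14)]
Unfold 2 (reflect across v@8): 16 holes -> [(7, 3), (7, 4), (7, 11), (7, 12), (8, 0), (8, 3), (8, 4), (8, 7), (8, 8), (8, 11), (8, 12), (8, 15), (11, 1), (11, 6), (11, 9), (11, 14)]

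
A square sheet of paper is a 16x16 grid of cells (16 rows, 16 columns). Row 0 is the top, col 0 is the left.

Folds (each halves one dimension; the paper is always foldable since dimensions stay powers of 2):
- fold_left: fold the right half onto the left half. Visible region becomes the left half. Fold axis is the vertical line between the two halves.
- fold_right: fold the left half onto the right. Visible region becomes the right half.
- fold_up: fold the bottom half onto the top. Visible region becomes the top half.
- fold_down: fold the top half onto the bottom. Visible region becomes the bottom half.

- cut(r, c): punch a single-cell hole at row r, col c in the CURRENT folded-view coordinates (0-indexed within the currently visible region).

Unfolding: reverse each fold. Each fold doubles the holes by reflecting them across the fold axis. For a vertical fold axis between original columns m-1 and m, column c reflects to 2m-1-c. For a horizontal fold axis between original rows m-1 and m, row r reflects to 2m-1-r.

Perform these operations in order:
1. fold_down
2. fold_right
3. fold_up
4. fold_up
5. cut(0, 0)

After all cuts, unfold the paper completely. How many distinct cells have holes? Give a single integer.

Answer: 16

Derivation:
Op 1 fold_down: fold axis h@8; visible region now rows[8,16) x cols[0,16) = 8x16
Op 2 fold_right: fold axis v@8; visible region now rows[8,16) x cols[8,16) = 8x8
Op 3 fold_up: fold axis h@12; visible region now rows[8,12) x cols[8,16) = 4x8
Op 4 fold_up: fold axis h@10; visible region now rows[8,10) x cols[8,16) = 2x8
Op 5 cut(0, 0): punch at orig (8,8); cuts so far [(8, 8)]; region rows[8,10) x cols[8,16) = 2x8
Unfold 1 (reflect across h@10): 2 holes -> [(8, 8), (11, 8)]
Unfold 2 (reflect across h@12): 4 holes -> [(8, 8), (11, 8), (12, 8), (15, 8)]
Unfold 3 (reflect across v@8): 8 holes -> [(8, 7), (8, 8), (11, 7), (11, 8), (12, 7), (12, 8), (15, 7), (15, 8)]
Unfold 4 (reflect across h@8): 16 holes -> [(0, 7), (0, 8), (3, 7), (3, 8), (4, 7), (4, 8), (7, 7), (7, 8), (8, 7), (8, 8), (11, 7), (11, 8), (12, 7), (12, 8), (15, 7), (15, 8)]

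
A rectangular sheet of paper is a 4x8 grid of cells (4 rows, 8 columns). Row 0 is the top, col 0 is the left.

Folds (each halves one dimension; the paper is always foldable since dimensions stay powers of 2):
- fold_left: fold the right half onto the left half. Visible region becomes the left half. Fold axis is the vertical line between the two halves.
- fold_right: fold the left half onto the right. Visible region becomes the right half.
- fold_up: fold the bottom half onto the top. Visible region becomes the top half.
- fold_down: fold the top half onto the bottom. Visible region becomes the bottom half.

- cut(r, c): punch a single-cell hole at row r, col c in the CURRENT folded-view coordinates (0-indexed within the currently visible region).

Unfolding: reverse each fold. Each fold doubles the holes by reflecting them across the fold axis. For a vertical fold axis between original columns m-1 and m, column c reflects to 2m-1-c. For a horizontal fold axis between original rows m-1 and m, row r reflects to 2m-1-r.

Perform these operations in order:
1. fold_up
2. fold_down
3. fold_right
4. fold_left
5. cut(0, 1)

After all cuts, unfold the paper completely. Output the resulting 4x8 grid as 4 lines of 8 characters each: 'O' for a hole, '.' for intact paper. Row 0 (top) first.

Answer: .OO..OO.
.OO..OO.
.OO..OO.
.OO..OO.

Derivation:
Op 1 fold_up: fold axis h@2; visible region now rows[0,2) x cols[0,8) = 2x8
Op 2 fold_down: fold axis h@1; visible region now rows[1,2) x cols[0,8) = 1x8
Op 3 fold_right: fold axis v@4; visible region now rows[1,2) x cols[4,8) = 1x4
Op 4 fold_left: fold axis v@6; visible region now rows[1,2) x cols[4,6) = 1x2
Op 5 cut(0, 1): punch at orig (1,5); cuts so far [(1, 5)]; region rows[1,2) x cols[4,6) = 1x2
Unfold 1 (reflect across v@6): 2 holes -> [(1, 5), (1, 6)]
Unfold 2 (reflect across v@4): 4 holes -> [(1, 1), (1, 2), (1, 5), (1, 6)]
Unfold 3 (reflect across h@1): 8 holes -> [(0, 1), (0, 2), (0, 5), (0, 6), (1, 1), (1, 2), (1, 5), (1, 6)]
Unfold 4 (reflect across h@2): 16 holes -> [(0, 1), (0, 2), (0, 5), (0, 6), (1, 1), (1, 2), (1, 5), (1, 6), (2, 1), (2, 2), (2, 5), (2, 6), (3, 1), (3, 2), (3, 5), (3, 6)]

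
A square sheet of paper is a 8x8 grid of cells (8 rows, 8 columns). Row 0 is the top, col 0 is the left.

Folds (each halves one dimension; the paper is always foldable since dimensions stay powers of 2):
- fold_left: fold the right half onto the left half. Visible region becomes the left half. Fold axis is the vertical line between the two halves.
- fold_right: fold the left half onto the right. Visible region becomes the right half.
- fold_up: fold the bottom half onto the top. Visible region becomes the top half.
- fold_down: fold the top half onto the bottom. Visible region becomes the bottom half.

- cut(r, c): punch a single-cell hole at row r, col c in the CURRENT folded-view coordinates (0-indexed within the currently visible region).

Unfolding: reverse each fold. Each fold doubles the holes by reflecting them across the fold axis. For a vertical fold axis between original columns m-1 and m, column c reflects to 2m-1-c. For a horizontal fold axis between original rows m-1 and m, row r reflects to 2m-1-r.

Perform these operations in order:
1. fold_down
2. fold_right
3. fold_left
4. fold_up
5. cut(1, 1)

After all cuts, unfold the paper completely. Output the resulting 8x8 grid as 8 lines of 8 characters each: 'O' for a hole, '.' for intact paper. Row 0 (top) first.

Answer: ........
.OO..OO.
.OO..OO.
........
........
.OO..OO.
.OO..OO.
........

Derivation:
Op 1 fold_down: fold axis h@4; visible region now rows[4,8) x cols[0,8) = 4x8
Op 2 fold_right: fold axis v@4; visible region now rows[4,8) x cols[4,8) = 4x4
Op 3 fold_left: fold axis v@6; visible region now rows[4,8) x cols[4,6) = 4x2
Op 4 fold_up: fold axis h@6; visible region now rows[4,6) x cols[4,6) = 2x2
Op 5 cut(1, 1): punch at orig (5,5); cuts so far [(5, 5)]; region rows[4,6) x cols[4,6) = 2x2
Unfold 1 (reflect across h@6): 2 holes -> [(5, 5), (6, 5)]
Unfold 2 (reflect across v@6): 4 holes -> [(5, 5), (5, 6), (6, 5), (6, 6)]
Unfold 3 (reflect across v@4): 8 holes -> [(5, 1), (5, 2), (5, 5), (5, 6), (6, 1), (6, 2), (6, 5), (6, 6)]
Unfold 4 (reflect across h@4): 16 holes -> [(1, 1), (1, 2), (1, 5), (1, 6), (2, 1), (2, 2), (2, 5), (2, 6), (5, 1), (5, 2), (5, 5), (5, 6), (6, 1), (6, 2), (6, 5), (6, 6)]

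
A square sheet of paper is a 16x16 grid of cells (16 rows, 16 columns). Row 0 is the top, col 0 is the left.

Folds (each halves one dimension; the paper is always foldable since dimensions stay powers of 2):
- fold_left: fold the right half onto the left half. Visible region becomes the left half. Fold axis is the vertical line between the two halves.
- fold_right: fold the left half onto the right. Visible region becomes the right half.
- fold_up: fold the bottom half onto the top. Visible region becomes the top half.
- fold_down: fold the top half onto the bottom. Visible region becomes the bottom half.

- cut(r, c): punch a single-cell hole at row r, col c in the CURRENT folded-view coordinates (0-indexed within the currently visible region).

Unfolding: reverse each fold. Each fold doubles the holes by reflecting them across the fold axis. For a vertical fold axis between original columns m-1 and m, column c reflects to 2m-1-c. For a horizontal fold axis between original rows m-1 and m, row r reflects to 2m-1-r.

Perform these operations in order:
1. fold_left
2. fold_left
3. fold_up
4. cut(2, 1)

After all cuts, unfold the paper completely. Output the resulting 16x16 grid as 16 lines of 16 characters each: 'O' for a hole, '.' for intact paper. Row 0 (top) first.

Op 1 fold_left: fold axis v@8; visible region now rows[0,16) x cols[0,8) = 16x8
Op 2 fold_left: fold axis v@4; visible region now rows[0,16) x cols[0,4) = 16x4
Op 3 fold_up: fold axis h@8; visible region now rows[0,8) x cols[0,4) = 8x4
Op 4 cut(2, 1): punch at orig (2,1); cuts so far [(2, 1)]; region rows[0,8) x cols[0,4) = 8x4
Unfold 1 (reflect across h@8): 2 holes -> [(2, 1), (13, 1)]
Unfold 2 (reflect across v@4): 4 holes -> [(2, 1), (2, 6), (13, 1), (13, 6)]
Unfold 3 (reflect across v@8): 8 holes -> [(2, 1), (2, 6), (2, 9), (2, 14), (13, 1), (13, 6), (13, 9), (13, 14)]

Answer: ................
................
.O....O..O....O.
................
................
................
................
................
................
................
................
................
................
.O....O..O....O.
................
................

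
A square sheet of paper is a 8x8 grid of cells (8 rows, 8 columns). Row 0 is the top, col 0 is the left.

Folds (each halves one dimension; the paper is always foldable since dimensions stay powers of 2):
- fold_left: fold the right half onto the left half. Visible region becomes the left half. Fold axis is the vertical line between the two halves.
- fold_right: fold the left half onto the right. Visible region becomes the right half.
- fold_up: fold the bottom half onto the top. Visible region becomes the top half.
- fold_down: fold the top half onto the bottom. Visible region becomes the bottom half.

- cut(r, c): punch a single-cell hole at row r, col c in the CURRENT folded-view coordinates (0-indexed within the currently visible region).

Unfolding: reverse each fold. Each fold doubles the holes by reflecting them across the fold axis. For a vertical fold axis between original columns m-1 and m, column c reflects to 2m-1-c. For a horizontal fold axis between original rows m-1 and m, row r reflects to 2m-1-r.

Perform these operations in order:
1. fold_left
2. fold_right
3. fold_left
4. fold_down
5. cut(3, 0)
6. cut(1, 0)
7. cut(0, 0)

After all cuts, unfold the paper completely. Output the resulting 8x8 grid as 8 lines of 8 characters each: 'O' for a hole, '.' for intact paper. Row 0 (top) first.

Op 1 fold_left: fold axis v@4; visible region now rows[0,8) x cols[0,4) = 8x4
Op 2 fold_right: fold axis v@2; visible region now rows[0,8) x cols[2,4) = 8x2
Op 3 fold_left: fold axis v@3; visible region now rows[0,8) x cols[2,3) = 8x1
Op 4 fold_down: fold axis h@4; visible region now rows[4,8) x cols[2,3) = 4x1
Op 5 cut(3, 0): punch at orig (7,2); cuts so far [(7, 2)]; region rows[4,8) x cols[2,3) = 4x1
Op 6 cut(1, 0): punch at orig (5,2); cuts so far [(5, 2), (7, 2)]; region rows[4,8) x cols[2,3) = 4x1
Op 7 cut(0, 0): punch at orig (4,2); cuts so far [(4, 2), (5, 2), (7, 2)]; region rows[4,8) x cols[2,3) = 4x1
Unfold 1 (reflect across h@4): 6 holes -> [(0, 2), (2, 2), (3, 2), (4, 2), (5, 2), (7, 2)]
Unfold 2 (reflect across v@3): 12 holes -> [(0, 2), (0, 3), (2, 2), (2, 3), (3, 2), (3, 3), (4, 2), (4, 3), (5, 2), (5, 3), (7, 2), (7, 3)]
Unfold 3 (reflect across v@2): 24 holes -> [(0, 0), (0, 1), (0, 2), (0, 3), (2, 0), (2, 1), (2, 2), (2, 3), (3, 0), (3, 1), (3, 2), (3, 3), (4, 0), (4, 1), (4, 2), (4, 3), (5, 0), (5, 1), (5, 2), (5, 3), (7, 0), (7, 1), (7, 2), (7, 3)]
Unfold 4 (reflect across v@4): 48 holes -> [(0, 0), (0, 1), (0, 2), (0, 3), (0, 4), (0, 5), (0, 6), (0, 7), (2, 0), (2, 1), (2, 2), (2, 3), (2, 4), (2, 5), (2, 6), (2, 7), (3, 0), (3, 1), (3, 2), (3, 3), (3, 4), (3, 5), (3, 6), (3, 7), (4, 0), (4, 1), (4, 2), (4, 3), (4, 4), (4, 5), (4, 6), (4, 7), (5, 0), (5, 1), (5, 2), (5, 3), (5, 4), (5, 5), (5, 6), (5, 7), (7, 0), (7, 1), (7, 2), (7, 3), (7, 4), (7, 5), (7, 6), (7, 7)]

Answer: OOOOOOOO
........
OOOOOOOO
OOOOOOOO
OOOOOOOO
OOOOOOOO
........
OOOOOOOO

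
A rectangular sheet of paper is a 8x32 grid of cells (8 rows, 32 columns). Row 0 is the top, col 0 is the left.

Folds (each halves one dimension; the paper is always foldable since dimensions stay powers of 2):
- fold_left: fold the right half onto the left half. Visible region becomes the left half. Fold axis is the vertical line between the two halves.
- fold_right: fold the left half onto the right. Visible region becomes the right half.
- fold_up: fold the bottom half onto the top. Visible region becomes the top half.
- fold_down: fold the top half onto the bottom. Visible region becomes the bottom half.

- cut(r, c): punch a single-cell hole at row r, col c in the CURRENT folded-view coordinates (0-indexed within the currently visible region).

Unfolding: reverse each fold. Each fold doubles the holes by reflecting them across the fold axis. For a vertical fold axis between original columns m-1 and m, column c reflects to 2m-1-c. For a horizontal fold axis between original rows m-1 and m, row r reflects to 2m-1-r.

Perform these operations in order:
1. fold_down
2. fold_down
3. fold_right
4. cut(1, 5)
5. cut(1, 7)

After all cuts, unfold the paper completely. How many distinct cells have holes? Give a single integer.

Op 1 fold_down: fold axis h@4; visible region now rows[4,8) x cols[0,32) = 4x32
Op 2 fold_down: fold axis h@6; visible region now rows[6,8) x cols[0,32) = 2x32
Op 3 fold_right: fold axis v@16; visible region now rows[6,8) x cols[16,32) = 2x16
Op 4 cut(1, 5): punch at orig (7,21); cuts so far [(7, 21)]; region rows[6,8) x cols[16,32) = 2x16
Op 5 cut(1, 7): punch at orig (7,23); cuts so far [(7, 21), (7, 23)]; region rows[6,8) x cols[16,32) = 2x16
Unfold 1 (reflect across v@16): 4 holes -> [(7, 8), (7, 10), (7, 21), (7, 23)]
Unfold 2 (reflect across h@6): 8 holes -> [(4, 8), (4, 10), (4, 21), (4, 23), (7, 8), (7, 10), (7, 21), (7, 23)]
Unfold 3 (reflect across h@4): 16 holes -> [(0, 8), (0, 10), (0, 21), (0, 23), (3, 8), (3, 10), (3, 21), (3, 23), (4, 8), (4, 10), (4, 21), (4, 23), (7, 8), (7, 10), (7, 21), (7, 23)]

Answer: 16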